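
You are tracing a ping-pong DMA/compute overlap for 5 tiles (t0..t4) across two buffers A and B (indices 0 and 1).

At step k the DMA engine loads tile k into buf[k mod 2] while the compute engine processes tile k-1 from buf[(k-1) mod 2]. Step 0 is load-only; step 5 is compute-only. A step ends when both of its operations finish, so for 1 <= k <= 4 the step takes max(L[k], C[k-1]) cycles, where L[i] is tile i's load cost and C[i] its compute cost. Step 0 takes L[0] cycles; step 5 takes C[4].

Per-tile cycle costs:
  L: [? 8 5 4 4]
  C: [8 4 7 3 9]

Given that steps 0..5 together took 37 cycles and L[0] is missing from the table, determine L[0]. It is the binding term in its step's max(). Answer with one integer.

step 0 | dur = L[0]=? = L[0]  (unknown; binding)
step 1 | dur = max(L[1]=8, C[0]=8) = 8
step 2 | dur = max(L[2]=5, C[1]=4) = 5
step 3 | dur = max(L[3]=4, C[2]=7) = 7
step 4 | dur = max(L[4]=4, C[3]=3) = 4
step 5 | dur = C[4]=9 = 9
sum of known step durations = 33
dur[0] = total - known = 37 - 33 = 4
L[0] is the binding max in step 0, so L[0] = dur[0] = 4

L[0] = 4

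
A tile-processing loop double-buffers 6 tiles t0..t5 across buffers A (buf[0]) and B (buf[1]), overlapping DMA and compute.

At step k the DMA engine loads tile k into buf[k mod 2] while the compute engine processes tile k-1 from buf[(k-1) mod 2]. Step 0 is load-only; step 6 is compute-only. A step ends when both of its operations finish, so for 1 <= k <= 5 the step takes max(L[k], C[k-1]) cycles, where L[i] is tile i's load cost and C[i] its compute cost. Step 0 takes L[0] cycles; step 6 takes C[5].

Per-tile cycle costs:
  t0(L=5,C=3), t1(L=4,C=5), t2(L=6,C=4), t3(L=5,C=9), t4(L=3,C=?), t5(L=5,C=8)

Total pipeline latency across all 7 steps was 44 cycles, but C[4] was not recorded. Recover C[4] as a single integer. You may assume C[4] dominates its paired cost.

C[4] = 7

step 0 | dur = L[0]=5 = 5
step 1 | dur = max(L[1]=4, C[0]=3) = 4
step 2 | dur = max(L[2]=6, C[1]=5) = 6
step 3 | dur = max(L[3]=5, C[2]=4) = 5
step 4 | dur = max(L[4]=3, C[3]=9) = 9
step 5 | dur = max(L[5]=5, C[4]=?) = C[4]  (unknown; binding)
step 6 | dur = C[5]=8 = 8
sum of known step durations = 37
dur[5] = total - known = 44 - 37 = 7
C[4] is the binding max in step 5, so C[4] = dur[5] = 7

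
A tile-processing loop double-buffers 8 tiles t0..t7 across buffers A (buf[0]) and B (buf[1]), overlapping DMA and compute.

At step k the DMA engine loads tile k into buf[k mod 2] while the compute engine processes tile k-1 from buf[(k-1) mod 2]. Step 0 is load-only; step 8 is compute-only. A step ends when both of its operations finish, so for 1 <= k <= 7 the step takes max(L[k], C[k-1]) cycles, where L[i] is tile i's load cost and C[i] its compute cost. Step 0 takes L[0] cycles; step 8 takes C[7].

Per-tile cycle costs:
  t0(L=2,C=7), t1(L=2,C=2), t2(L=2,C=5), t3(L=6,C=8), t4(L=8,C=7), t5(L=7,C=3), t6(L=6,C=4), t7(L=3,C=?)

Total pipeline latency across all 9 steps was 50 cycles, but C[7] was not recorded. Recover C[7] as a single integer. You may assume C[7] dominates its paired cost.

C[7] = 8

step 0 | dur = L[0]=2 = 2
step 1 | dur = max(L[1]=2, C[0]=7) = 7
step 2 | dur = max(L[2]=2, C[1]=2) = 2
step 3 | dur = max(L[3]=6, C[2]=5) = 6
step 4 | dur = max(L[4]=8, C[3]=8) = 8
step 5 | dur = max(L[5]=7, C[4]=7) = 7
step 6 | dur = max(L[6]=6, C[5]=3) = 6
step 7 | dur = max(L[7]=3, C[6]=4) = 4
step 8 | dur = C[7]=? = C[7]  (unknown; binding)
sum of known step durations = 42
dur[8] = total - known = 50 - 42 = 8
C[7] is the binding max in step 8, so C[7] = dur[8] = 8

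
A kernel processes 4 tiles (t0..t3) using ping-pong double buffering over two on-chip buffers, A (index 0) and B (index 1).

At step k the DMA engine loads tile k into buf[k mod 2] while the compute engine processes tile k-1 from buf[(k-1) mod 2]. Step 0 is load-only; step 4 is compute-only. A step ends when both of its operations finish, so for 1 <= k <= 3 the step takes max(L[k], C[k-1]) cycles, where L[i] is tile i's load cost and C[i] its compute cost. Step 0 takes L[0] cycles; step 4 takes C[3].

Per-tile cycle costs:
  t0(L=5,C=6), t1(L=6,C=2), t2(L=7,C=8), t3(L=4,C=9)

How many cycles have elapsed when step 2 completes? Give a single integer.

end_cycle[2] = 18

  0. 5=5c; end=5; A:t0 B:-
  1. max(6,6)=6c; end=11; A:t0 B:t1
  2. max(7,2)=7c; end=18; A:t2 B:t1
  3. max(4,8)=8c; end=26; A:t2 B:t3
  4. 9=9c; end=35; A:t2 B:t3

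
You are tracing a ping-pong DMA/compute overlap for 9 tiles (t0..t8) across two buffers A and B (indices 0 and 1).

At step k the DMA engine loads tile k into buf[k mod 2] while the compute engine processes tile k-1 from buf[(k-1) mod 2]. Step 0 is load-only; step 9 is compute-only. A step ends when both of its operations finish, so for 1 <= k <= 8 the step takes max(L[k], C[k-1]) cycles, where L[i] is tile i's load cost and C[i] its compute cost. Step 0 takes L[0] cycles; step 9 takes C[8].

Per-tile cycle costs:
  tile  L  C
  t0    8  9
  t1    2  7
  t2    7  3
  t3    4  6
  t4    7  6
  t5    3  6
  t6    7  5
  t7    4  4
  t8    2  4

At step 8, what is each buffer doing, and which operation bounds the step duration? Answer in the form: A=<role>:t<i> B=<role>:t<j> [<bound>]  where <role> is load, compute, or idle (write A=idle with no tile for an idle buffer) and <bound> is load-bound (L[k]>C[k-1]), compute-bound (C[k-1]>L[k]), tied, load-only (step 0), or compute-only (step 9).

step 8: A=load:t8 B=compute:t7 [compute-bound]

k=0 load=t0/8c comp=- wait=8 total=8
k=1 load=t1/2c comp=t0/9c wait=9 total=17
k=2 load=t2/7c comp=t1/7c wait=7 total=24
k=3 load=t3/4c comp=t2/3c wait=4 total=28
k=4 load=t4/7c comp=t3/6c wait=7 total=35
k=5 load=t5/3c comp=t4/6c wait=6 total=41
k=6 load=t6/7c comp=t5/6c wait=7 total=48
k=7 load=t7/4c comp=t6/5c wait=5 total=53
k=8 load=t8/2c comp=t7/4c wait=4 total=57
k=9 load=- comp=t8/4c wait=4 total=61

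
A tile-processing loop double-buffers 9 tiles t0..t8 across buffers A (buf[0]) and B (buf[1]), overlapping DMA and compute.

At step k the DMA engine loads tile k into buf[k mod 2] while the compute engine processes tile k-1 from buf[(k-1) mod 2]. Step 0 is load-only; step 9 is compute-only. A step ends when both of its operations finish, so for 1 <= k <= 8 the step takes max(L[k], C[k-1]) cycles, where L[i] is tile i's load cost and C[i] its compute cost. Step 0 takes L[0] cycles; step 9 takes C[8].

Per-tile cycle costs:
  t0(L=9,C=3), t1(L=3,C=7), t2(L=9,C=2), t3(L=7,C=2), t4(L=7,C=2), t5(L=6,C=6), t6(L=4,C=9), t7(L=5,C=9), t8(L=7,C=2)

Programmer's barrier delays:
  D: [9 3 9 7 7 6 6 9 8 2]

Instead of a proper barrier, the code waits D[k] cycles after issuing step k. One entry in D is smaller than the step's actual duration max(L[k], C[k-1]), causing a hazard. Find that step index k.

[0] required=L[0]=9=9 vs D=9 ok
[1] required=max(L[1]=3,C[0]=3)=3 vs D=3 ok
[2] required=max(L[2]=9,C[1]=7)=9 vs D=9 ok
[3] required=max(L[3]=7,C[2]=2)=7 vs D=7 ok
[4] required=max(L[4]=7,C[3]=2)=7 vs D=7 ok
[5] required=max(L[5]=6,C[4]=2)=6 vs D=6 ok
[6] required=max(L[6]=4,C[5]=6)=6 vs D=6 ok
[7] required=max(L[7]=5,C[6]=9)=9 vs D=9 ok
[8] required=max(L[8]=7,C[7]=9)=9 vs D=8 SHORT
[9] required=C[8]=2=2 vs D=2 ok

hazard at step 8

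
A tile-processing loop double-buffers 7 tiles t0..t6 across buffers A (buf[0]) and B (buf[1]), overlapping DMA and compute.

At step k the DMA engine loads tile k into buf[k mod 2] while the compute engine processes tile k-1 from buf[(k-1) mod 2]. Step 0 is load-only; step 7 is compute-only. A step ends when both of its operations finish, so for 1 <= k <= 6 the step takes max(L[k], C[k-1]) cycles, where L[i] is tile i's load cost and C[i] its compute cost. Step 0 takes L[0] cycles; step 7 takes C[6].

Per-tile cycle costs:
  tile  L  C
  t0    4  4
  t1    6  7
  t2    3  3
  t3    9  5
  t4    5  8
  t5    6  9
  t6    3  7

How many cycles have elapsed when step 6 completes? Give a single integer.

end_cycle[6] = 48

[0] DMA t0→A (4c) ∥ CU idle ⇒ 4c, clock 4
[1] DMA t1→B (6c) ∥ CU A:t0 (4c) ⇒ 6c, clock 10
[2] DMA t2→A (3c) ∥ CU B:t1 (7c) ⇒ 7c, clock 17
[3] DMA t3→B (9c) ∥ CU A:t2 (3c) ⇒ 9c, clock 26
[4] DMA t4→A (5c) ∥ CU B:t3 (5c) ⇒ 5c, clock 31
[5] DMA t5→B (6c) ∥ CU A:t4 (8c) ⇒ 8c, clock 39
[6] DMA t6→A (3c) ∥ CU B:t5 (9c) ⇒ 9c, clock 48
[7] DMA idle ∥ CU A:t6 (7c) ⇒ 7c, clock 55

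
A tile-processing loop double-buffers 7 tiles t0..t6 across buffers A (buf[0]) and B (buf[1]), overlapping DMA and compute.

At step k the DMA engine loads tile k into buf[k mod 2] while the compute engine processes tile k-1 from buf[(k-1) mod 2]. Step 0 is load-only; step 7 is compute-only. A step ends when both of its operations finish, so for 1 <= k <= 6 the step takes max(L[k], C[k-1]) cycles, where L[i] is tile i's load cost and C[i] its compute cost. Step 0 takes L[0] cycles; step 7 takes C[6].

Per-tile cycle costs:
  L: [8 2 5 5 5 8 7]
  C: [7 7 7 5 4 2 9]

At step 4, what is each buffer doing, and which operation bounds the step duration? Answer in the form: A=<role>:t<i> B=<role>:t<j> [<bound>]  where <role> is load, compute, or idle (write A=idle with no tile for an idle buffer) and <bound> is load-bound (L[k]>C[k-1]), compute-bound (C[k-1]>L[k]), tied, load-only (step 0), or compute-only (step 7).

step 4: A=load:t4 B=compute:t3 [tied]

[0] DMA t0→A (8c) ∥ CU idle ⇒ 8c, clock 8
[1] DMA t1→B (2c) ∥ CU A:t0 (7c) ⇒ 7c, clock 15
[2] DMA t2→A (5c) ∥ CU B:t1 (7c) ⇒ 7c, clock 22
[3] DMA t3→B (5c) ∥ CU A:t2 (7c) ⇒ 7c, clock 29
[4] DMA t4→A (5c) ∥ CU B:t3 (5c) ⇒ 5c, clock 34
[5] DMA t5→B (8c) ∥ CU A:t4 (4c) ⇒ 8c, clock 42
[6] DMA t6→A (7c) ∥ CU B:t5 (2c) ⇒ 7c, clock 49
[7] DMA idle ∥ CU A:t6 (9c) ⇒ 9c, clock 58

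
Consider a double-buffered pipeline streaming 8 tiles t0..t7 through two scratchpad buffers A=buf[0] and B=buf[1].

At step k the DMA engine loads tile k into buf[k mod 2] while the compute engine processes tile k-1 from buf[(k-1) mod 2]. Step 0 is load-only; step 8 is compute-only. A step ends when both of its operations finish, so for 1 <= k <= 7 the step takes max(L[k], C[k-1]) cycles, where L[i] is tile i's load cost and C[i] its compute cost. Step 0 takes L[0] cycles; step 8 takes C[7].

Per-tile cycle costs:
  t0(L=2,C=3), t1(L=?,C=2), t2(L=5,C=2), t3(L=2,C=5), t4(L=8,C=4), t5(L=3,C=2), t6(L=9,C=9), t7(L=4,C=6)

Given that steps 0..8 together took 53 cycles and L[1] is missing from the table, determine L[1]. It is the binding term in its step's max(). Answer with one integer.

step 0: dur = L[0]=2 = 2
step 1: dur = max(L[1]=?, C[0]=3) = L[1]  (unknown; binding)
step 2: dur = max(L[2]=5, C[1]=2) = 5
step 3: dur = max(L[3]=2, C[2]=2) = 2
step 4: dur = max(L[4]=8, C[3]=5) = 8
step 5: dur = max(L[5]=3, C[4]=4) = 4
step 6: dur = max(L[6]=9, C[5]=2) = 9
step 7: dur = max(L[7]=4, C[6]=9) = 9
step 8: dur = C[7]=6 = 6
sum of known step durations = 45
dur[1] = total - known = 53 - 45 = 8
L[1] is the binding max in step 1, so L[1] = dur[1] = 8

L[1] = 8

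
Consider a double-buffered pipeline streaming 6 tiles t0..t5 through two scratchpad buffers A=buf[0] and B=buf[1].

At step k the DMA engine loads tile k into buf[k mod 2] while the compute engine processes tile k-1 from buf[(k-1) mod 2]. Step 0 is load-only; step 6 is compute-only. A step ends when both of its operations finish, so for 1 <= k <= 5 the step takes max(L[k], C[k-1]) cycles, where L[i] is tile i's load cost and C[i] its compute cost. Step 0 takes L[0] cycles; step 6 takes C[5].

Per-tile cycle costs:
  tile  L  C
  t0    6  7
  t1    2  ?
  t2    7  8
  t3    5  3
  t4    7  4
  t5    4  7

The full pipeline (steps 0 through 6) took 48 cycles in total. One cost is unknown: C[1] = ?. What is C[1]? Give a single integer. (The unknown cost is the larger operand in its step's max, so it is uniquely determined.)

C[1] = 9

step 0 → dur = L[0]=6 = 6
step 1 → dur = max(L[1]=2, C[0]=7) = 7
step 2 → dur = max(L[2]=7, C[1]=?) = C[1]  (unknown; binding)
step 3 → dur = max(L[3]=5, C[2]=8) = 8
step 4 → dur = max(L[4]=7, C[3]=3) = 7
step 5 → dur = max(L[5]=4, C[4]=4) = 4
step 6 → dur = C[5]=7 = 7
sum of known step durations = 39
dur[2] = total - known = 48 - 39 = 9
C[1] is the binding max in step 2, so C[1] = dur[2] = 9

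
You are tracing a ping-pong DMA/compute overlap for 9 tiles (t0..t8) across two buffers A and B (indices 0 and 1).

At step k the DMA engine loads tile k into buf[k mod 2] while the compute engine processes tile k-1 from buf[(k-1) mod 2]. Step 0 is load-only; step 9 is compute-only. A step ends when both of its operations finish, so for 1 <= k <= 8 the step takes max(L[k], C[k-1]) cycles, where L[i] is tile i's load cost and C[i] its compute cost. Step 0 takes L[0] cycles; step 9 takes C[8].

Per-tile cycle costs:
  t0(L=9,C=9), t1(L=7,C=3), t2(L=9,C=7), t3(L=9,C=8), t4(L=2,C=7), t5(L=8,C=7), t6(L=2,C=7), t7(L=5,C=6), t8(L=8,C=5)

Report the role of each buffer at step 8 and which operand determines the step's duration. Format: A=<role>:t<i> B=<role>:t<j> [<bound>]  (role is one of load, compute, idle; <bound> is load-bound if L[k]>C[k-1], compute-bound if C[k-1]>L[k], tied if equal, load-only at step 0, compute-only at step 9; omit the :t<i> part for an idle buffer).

step 8: A=load:t8 B=compute:t7 [load-bound]

  0. 9=9c; end=9; A:t0 B:-
  1. max(7,9)=9c; end=18; A:t0 B:t1
  2. max(9,3)=9c; end=27; A:t2 B:t1
  3. max(9,7)=9c; end=36; A:t2 B:t3
  4. max(2,8)=8c; end=44; A:t4 B:t3
  5. max(8,7)=8c; end=52; A:t4 B:t5
  6. max(2,7)=7c; end=59; A:t6 B:t5
  7. max(5,7)=7c; end=66; A:t6 B:t7
  8. max(8,6)=8c; end=74; A:t8 B:t7
  9. 5=5c; end=79; A:t8 B:t7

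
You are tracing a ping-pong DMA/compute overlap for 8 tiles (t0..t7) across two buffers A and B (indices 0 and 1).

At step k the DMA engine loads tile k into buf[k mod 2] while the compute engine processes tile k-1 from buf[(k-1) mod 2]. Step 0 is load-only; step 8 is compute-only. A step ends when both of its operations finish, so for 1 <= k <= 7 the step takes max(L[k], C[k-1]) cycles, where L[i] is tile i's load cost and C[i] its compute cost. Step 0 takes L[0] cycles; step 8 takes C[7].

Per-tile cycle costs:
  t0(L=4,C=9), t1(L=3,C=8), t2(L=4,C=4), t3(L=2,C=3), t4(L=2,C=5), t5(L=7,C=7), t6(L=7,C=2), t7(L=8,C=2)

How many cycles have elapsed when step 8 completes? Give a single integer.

end_cycle[8] = 52

  0. 4=4c; end=4; A:t0 B:-
  1. max(3,9)=9c; end=13; A:t0 B:t1
  2. max(4,8)=8c; end=21; A:t2 B:t1
  3. max(2,4)=4c; end=25; A:t2 B:t3
  4. max(2,3)=3c; end=28; A:t4 B:t3
  5. max(7,5)=7c; end=35; A:t4 B:t5
  6. max(7,7)=7c; end=42; A:t6 B:t5
  7. max(8,2)=8c; end=50; A:t6 B:t7
  8. 2=2c; end=52; A:t6 B:t7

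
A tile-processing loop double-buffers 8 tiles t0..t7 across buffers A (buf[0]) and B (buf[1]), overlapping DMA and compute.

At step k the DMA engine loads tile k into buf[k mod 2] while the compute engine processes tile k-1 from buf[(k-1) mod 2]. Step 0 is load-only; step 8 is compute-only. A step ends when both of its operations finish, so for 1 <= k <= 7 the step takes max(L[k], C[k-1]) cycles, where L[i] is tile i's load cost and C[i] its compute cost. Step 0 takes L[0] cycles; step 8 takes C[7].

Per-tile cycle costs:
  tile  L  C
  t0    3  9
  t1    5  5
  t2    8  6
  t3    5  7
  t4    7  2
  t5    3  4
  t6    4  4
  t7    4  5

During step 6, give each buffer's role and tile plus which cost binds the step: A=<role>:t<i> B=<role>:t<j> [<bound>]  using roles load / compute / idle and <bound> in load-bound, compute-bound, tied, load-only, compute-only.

step 6: A=load:t6 B=compute:t5 [tied]

step 0: L[0]=3 → dur=3, Σ=3 | A=load:t0 B=idle [load-only]
step 1: L[1]=5 C[0]=9 → dur=9, Σ=12 | A=compute:t0 B=load:t1 [compute-bound]
step 2: L[2]=8 C[1]=5 → dur=8, Σ=20 | A=load:t2 B=compute:t1 [load-bound]
step 3: L[3]=5 C[2]=6 → dur=6, Σ=26 | A=compute:t2 B=load:t3 [compute-bound]
step 4: L[4]=7 C[3]=7 → dur=7, Σ=33 | A=load:t4 B=compute:t3 [tied]
step 5: L[5]=3 C[4]=2 → dur=3, Σ=36 | A=compute:t4 B=load:t5 [load-bound]
step 6: L[6]=4 C[5]=4 → dur=4, Σ=40 | A=load:t6 B=compute:t5 [tied]
step 7: L[7]=4 C[6]=4 → dur=4, Σ=44 | A=compute:t6 B=load:t7 [tied]
step 8: C[7]=5 → dur=5, Σ=49 | A=idle B=compute:t7 [compute-only]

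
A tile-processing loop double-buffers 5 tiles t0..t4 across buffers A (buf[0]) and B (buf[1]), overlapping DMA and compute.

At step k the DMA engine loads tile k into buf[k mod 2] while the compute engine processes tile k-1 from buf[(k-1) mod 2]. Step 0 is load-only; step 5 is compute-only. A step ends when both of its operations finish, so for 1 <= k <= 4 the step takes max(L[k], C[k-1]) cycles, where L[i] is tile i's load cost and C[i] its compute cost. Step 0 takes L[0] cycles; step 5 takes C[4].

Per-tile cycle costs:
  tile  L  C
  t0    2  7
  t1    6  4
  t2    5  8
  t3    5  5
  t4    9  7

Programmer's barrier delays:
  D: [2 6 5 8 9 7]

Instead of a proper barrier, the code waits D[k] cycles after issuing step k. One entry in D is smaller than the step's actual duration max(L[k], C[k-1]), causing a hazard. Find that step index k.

step 0: need L[0]=2 = 2; D[0]=2 ok
step 1: need max(L[1]=6,C[0]=7) = 7; D[1]=6 SHORT
step 2: need max(L[2]=5,C[1]=4) = 5; D[2]=5 ok
step 3: need max(L[3]=5,C[2]=8) = 8; D[3]=8 ok
step 4: need max(L[4]=9,C[3]=5) = 9; D[4]=9 ok
step 5: need C[4]=7 = 7; D[5]=7 ok

hazard at step 1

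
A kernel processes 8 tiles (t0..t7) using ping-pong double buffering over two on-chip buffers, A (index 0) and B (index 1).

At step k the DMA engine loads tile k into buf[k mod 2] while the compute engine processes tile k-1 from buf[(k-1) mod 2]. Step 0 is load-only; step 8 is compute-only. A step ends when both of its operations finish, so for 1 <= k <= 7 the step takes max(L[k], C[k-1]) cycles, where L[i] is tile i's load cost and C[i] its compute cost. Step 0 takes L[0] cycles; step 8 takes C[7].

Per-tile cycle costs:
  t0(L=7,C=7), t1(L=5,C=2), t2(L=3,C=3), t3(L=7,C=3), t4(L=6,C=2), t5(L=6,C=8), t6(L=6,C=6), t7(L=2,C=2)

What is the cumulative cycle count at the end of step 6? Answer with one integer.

end_cycle[6] = 44

step 0: L[0]=7 → dur=7, Σ=7 | A=load:t0 B=idle [load-only]
step 1: L[1]=5 C[0]=7 → dur=7, Σ=14 | A=compute:t0 B=load:t1 [compute-bound]
step 2: L[2]=3 C[1]=2 → dur=3, Σ=17 | A=load:t2 B=compute:t1 [load-bound]
step 3: L[3]=7 C[2]=3 → dur=7, Σ=24 | A=compute:t2 B=load:t3 [load-bound]
step 4: L[4]=6 C[3]=3 → dur=6, Σ=30 | A=load:t4 B=compute:t3 [load-bound]
step 5: L[5]=6 C[4]=2 → dur=6, Σ=36 | A=compute:t4 B=load:t5 [load-bound]
step 6: L[6]=6 C[5]=8 → dur=8, Σ=44 | A=load:t6 B=compute:t5 [compute-bound]
step 7: L[7]=2 C[6]=6 → dur=6, Σ=50 | A=compute:t6 B=load:t7 [compute-bound]
step 8: C[7]=2 → dur=2, Σ=52 | A=idle B=compute:t7 [compute-only]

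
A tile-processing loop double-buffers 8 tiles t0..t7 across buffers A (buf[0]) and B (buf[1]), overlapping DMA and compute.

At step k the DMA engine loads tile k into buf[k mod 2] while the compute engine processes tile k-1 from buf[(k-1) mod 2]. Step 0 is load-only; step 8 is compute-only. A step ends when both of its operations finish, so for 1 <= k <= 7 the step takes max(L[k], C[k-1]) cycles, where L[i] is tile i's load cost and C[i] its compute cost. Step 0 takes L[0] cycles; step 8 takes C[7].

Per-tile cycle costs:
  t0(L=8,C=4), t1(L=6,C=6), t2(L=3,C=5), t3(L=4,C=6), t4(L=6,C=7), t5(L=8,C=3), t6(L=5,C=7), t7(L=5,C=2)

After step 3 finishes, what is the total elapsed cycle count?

end_cycle[3] = 25

step 0: L[0]=8 → dur=8, Σ=8 | A=load:t0 B=idle [load-only]
step 1: L[1]=6 C[0]=4 → dur=6, Σ=14 | A=compute:t0 B=load:t1 [load-bound]
step 2: L[2]=3 C[1]=6 → dur=6, Σ=20 | A=load:t2 B=compute:t1 [compute-bound]
step 3: L[3]=4 C[2]=5 → dur=5, Σ=25 | A=compute:t2 B=load:t3 [compute-bound]
step 4: L[4]=6 C[3]=6 → dur=6, Σ=31 | A=load:t4 B=compute:t3 [tied]
step 5: L[5]=8 C[4]=7 → dur=8, Σ=39 | A=compute:t4 B=load:t5 [load-bound]
step 6: L[6]=5 C[5]=3 → dur=5, Σ=44 | A=load:t6 B=compute:t5 [load-bound]
step 7: L[7]=5 C[6]=7 → dur=7, Σ=51 | A=compute:t6 B=load:t7 [compute-bound]
step 8: C[7]=2 → dur=2, Σ=53 | A=idle B=compute:t7 [compute-only]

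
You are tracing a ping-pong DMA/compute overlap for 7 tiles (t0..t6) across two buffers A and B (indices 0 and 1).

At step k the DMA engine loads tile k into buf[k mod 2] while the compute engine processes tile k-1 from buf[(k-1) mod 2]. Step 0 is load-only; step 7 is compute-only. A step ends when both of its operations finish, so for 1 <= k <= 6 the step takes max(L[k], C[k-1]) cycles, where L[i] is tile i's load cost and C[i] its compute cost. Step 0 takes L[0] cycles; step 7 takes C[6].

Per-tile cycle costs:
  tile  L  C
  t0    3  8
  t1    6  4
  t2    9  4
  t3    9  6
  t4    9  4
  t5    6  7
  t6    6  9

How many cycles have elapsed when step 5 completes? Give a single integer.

end_cycle[5] = 44

k=0 load=t0/3c comp=- wait=3 total=3
k=1 load=t1/6c comp=t0/8c wait=8 total=11
k=2 load=t2/9c comp=t1/4c wait=9 total=20
k=3 load=t3/9c comp=t2/4c wait=9 total=29
k=4 load=t4/9c comp=t3/6c wait=9 total=38
k=5 load=t5/6c comp=t4/4c wait=6 total=44
k=6 load=t6/6c comp=t5/7c wait=7 total=51
k=7 load=- comp=t6/9c wait=9 total=60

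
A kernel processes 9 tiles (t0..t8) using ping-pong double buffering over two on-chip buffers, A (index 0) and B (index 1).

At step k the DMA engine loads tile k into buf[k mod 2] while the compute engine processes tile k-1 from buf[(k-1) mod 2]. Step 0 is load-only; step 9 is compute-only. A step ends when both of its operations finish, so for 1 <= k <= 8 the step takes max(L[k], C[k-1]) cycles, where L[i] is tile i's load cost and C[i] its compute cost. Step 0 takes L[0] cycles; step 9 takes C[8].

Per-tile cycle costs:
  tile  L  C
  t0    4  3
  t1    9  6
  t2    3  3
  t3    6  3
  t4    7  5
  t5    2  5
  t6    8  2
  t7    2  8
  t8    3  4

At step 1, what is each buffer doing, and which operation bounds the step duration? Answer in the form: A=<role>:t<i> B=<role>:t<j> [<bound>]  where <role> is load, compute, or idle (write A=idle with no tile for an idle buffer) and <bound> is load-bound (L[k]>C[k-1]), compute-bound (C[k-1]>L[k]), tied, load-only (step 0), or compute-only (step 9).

step 1: A=compute:t0 B=load:t1 [load-bound]

  0. 4=4c; end=4; A:t0 B:-
  1. max(9,3)=9c; end=13; A:t0 B:t1
  2. max(3,6)=6c; end=19; A:t2 B:t1
  3. max(6,3)=6c; end=25; A:t2 B:t3
  4. max(7,3)=7c; end=32; A:t4 B:t3
  5. max(2,5)=5c; end=37; A:t4 B:t5
  6. max(8,5)=8c; end=45; A:t6 B:t5
  7. max(2,2)=2c; end=47; A:t6 B:t7
  8. max(3,8)=8c; end=55; A:t8 B:t7
  9. 4=4c; end=59; A:t8 B:t7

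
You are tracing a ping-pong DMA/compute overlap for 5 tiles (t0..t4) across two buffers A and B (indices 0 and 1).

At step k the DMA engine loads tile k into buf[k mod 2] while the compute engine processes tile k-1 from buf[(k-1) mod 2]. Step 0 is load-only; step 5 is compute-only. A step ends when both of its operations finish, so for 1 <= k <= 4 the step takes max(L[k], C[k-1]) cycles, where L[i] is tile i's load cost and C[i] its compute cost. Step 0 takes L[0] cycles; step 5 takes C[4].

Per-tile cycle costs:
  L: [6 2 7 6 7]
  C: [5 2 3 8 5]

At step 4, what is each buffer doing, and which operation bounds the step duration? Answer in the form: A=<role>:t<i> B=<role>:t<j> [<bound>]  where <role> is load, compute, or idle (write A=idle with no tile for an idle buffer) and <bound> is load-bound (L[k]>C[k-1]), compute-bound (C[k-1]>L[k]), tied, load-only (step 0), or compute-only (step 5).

[0] DMA t0→A (6c) ∥ CU idle ⇒ 6c, clock 6
[1] DMA t1→B (2c) ∥ CU A:t0 (5c) ⇒ 5c, clock 11
[2] DMA t2→A (7c) ∥ CU B:t1 (2c) ⇒ 7c, clock 18
[3] DMA t3→B (6c) ∥ CU A:t2 (3c) ⇒ 6c, clock 24
[4] DMA t4→A (7c) ∥ CU B:t3 (8c) ⇒ 8c, clock 32
[5] DMA idle ∥ CU A:t4 (5c) ⇒ 5c, clock 37

step 4: A=load:t4 B=compute:t3 [compute-bound]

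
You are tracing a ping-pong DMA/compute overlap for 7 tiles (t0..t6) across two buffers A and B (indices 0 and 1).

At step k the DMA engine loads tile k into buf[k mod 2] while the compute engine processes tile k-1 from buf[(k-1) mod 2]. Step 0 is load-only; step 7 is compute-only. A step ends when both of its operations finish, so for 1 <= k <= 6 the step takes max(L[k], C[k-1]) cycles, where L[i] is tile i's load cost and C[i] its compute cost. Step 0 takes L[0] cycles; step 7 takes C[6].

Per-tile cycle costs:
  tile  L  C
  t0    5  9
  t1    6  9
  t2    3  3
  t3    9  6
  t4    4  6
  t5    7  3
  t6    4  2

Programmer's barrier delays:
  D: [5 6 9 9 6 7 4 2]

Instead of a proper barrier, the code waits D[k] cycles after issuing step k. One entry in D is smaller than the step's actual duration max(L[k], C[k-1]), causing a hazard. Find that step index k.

hazard at step 1

[0] required=L[0]=5=5 vs D=5 ok
[1] required=max(L[1]=6,C[0]=9)=9 vs D=6 SHORT
[2] required=max(L[2]=3,C[1]=9)=9 vs D=9 ok
[3] required=max(L[3]=9,C[2]=3)=9 vs D=9 ok
[4] required=max(L[4]=4,C[3]=6)=6 vs D=6 ok
[5] required=max(L[5]=7,C[4]=6)=7 vs D=7 ok
[6] required=max(L[6]=4,C[5]=3)=4 vs D=4 ok
[7] required=C[6]=2=2 vs D=2 ok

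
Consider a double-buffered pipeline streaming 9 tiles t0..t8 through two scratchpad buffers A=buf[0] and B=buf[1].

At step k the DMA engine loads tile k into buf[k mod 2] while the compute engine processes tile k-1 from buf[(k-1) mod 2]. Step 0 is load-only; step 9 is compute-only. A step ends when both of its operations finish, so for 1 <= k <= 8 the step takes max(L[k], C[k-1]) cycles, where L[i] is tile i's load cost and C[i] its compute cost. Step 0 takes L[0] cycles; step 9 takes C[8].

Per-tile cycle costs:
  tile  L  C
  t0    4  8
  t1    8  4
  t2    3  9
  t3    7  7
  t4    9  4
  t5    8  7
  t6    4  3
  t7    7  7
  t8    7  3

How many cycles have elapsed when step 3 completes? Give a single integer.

end_cycle[3] = 25

  0. 4=4c; end=4; A:t0 B:-
  1. max(8,8)=8c; end=12; A:t0 B:t1
  2. max(3,4)=4c; end=16; A:t2 B:t1
  3. max(7,9)=9c; end=25; A:t2 B:t3
  4. max(9,7)=9c; end=34; A:t4 B:t3
  5. max(8,4)=8c; end=42; A:t4 B:t5
  6. max(4,7)=7c; end=49; A:t6 B:t5
  7. max(7,3)=7c; end=56; A:t6 B:t7
  8. max(7,7)=7c; end=63; A:t8 B:t7
  9. 3=3c; end=66; A:t8 B:t7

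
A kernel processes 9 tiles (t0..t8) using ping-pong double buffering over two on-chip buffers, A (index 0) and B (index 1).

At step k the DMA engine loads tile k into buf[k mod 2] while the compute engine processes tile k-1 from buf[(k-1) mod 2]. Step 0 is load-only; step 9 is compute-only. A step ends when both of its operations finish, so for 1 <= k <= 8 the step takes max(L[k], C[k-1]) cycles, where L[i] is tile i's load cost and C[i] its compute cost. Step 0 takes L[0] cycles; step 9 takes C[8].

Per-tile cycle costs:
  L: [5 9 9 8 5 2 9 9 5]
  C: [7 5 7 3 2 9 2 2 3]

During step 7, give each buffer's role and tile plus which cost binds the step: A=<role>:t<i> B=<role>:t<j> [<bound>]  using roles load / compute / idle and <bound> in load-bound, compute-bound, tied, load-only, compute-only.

  0. 5=5c; end=5; A:t0 B:-
  1. max(9,7)=9c; end=14; A:t0 B:t1
  2. max(9,5)=9c; end=23; A:t2 B:t1
  3. max(8,7)=8c; end=31; A:t2 B:t3
  4. max(5,3)=5c; end=36; A:t4 B:t3
  5. max(2,2)=2c; end=38; A:t4 B:t5
  6. max(9,9)=9c; end=47; A:t6 B:t5
  7. max(9,2)=9c; end=56; A:t6 B:t7
  8. max(5,2)=5c; end=61; A:t8 B:t7
  9. 3=3c; end=64; A:t8 B:t7

step 7: A=compute:t6 B=load:t7 [load-bound]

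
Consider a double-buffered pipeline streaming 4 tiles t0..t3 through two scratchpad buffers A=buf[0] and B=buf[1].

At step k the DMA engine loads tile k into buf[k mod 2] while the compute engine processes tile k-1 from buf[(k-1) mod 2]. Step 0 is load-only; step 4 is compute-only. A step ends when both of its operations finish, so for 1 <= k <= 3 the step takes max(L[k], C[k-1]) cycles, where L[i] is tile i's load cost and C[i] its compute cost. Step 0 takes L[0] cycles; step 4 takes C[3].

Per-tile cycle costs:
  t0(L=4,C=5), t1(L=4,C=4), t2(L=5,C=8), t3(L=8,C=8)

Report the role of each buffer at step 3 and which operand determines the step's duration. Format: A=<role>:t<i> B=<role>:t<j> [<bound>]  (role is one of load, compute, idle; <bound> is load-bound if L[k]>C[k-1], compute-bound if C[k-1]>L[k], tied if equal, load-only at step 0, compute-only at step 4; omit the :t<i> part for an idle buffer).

step 3: A=compute:t2 B=load:t3 [tied]

step 0: L[0]=4 → dur=4, Σ=4 | A=load:t0 B=idle [load-only]
step 1: L[1]=4 C[0]=5 → dur=5, Σ=9 | A=compute:t0 B=load:t1 [compute-bound]
step 2: L[2]=5 C[1]=4 → dur=5, Σ=14 | A=load:t2 B=compute:t1 [load-bound]
step 3: L[3]=8 C[2]=8 → dur=8, Σ=22 | A=compute:t2 B=load:t3 [tied]
step 4: C[3]=8 → dur=8, Σ=30 | A=idle B=compute:t3 [compute-only]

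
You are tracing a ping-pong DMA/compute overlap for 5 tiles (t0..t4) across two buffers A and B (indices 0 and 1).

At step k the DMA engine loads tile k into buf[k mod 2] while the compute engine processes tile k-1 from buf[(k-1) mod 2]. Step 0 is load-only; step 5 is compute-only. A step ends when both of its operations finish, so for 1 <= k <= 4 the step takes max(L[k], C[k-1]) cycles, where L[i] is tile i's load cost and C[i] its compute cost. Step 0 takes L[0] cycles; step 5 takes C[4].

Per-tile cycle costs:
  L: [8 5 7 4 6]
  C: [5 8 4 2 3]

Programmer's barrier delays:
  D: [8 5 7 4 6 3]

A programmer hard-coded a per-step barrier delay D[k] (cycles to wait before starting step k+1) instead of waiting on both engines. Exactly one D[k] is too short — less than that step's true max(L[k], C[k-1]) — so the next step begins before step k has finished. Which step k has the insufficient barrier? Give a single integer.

k=0 barrier L[0]=8→8c, D[0]=8 ok
k=1 barrier max(L[1]=5,C[0]=5)→5c, D[1]=5 ok
k=2 barrier max(L[2]=7,C[1]=8)→8c, D[2]=7 SHORT
k=3 barrier max(L[3]=4,C[2]=4)→4c, D[3]=4 ok
k=4 barrier max(L[4]=6,C[3]=2)→6c, D[4]=6 ok
k=5 barrier C[4]=3→3c, D[5]=3 ok

hazard at step 2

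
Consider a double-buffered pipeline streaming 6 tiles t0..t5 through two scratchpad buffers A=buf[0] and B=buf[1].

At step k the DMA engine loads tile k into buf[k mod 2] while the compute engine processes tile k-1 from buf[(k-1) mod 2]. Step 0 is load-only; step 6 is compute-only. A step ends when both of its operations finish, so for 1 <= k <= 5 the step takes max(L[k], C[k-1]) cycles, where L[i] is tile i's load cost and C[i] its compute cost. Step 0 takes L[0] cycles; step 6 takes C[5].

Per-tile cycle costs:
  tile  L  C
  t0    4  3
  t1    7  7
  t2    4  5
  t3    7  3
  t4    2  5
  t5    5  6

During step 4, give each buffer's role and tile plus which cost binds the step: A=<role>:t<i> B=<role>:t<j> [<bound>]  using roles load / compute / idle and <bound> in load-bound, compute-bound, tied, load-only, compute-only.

step 4: A=load:t4 B=compute:t3 [compute-bound]

  0. 4=4c; end=4; A:t0 B:-
  1. max(7,3)=7c; end=11; A:t0 B:t1
  2. max(4,7)=7c; end=18; A:t2 B:t1
  3. max(7,5)=7c; end=25; A:t2 B:t3
  4. max(2,3)=3c; end=28; A:t4 B:t3
  5. max(5,5)=5c; end=33; A:t4 B:t5
  6. 6=6c; end=39; A:t4 B:t5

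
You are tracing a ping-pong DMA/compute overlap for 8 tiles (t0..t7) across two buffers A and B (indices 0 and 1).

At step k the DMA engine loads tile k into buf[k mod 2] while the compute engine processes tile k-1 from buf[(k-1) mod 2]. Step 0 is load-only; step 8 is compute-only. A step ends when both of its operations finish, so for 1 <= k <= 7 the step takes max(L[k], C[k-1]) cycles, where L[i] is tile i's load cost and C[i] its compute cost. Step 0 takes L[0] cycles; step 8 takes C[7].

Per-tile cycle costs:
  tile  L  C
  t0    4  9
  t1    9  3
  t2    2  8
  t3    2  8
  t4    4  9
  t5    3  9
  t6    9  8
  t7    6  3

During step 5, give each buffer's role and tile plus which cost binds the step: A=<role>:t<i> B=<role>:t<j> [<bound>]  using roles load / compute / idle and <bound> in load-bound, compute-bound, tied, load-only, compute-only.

step 5: A=compute:t4 B=load:t5 [compute-bound]

step 0: L[0]=4 → dur=4, Σ=4 | A=load:t0 B=idle [load-only]
step 1: L[1]=9 C[0]=9 → dur=9, Σ=13 | A=compute:t0 B=load:t1 [tied]
step 2: L[2]=2 C[1]=3 → dur=3, Σ=16 | A=load:t2 B=compute:t1 [compute-bound]
step 3: L[3]=2 C[2]=8 → dur=8, Σ=24 | A=compute:t2 B=load:t3 [compute-bound]
step 4: L[4]=4 C[3]=8 → dur=8, Σ=32 | A=load:t4 B=compute:t3 [compute-bound]
step 5: L[5]=3 C[4]=9 → dur=9, Σ=41 | A=compute:t4 B=load:t5 [compute-bound]
step 6: L[6]=9 C[5]=9 → dur=9, Σ=50 | A=load:t6 B=compute:t5 [tied]
step 7: L[7]=6 C[6]=8 → dur=8, Σ=58 | A=compute:t6 B=load:t7 [compute-bound]
step 8: C[7]=3 → dur=3, Σ=61 | A=idle B=compute:t7 [compute-only]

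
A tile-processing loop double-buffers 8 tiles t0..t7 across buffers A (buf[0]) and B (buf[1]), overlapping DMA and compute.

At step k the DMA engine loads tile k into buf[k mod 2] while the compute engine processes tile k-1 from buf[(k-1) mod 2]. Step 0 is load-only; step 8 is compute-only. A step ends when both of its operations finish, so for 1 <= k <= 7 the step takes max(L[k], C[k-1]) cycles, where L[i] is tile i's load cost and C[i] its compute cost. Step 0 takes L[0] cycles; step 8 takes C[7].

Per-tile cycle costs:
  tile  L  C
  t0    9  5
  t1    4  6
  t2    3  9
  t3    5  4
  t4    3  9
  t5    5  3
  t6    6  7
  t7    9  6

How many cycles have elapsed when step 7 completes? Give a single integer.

end_cycle[7] = 57

k=0 load=t0/9c comp=- wait=9 total=9
k=1 load=t1/4c comp=t0/5c wait=5 total=14
k=2 load=t2/3c comp=t1/6c wait=6 total=20
k=3 load=t3/5c comp=t2/9c wait=9 total=29
k=4 load=t4/3c comp=t3/4c wait=4 total=33
k=5 load=t5/5c comp=t4/9c wait=9 total=42
k=6 load=t6/6c comp=t5/3c wait=6 total=48
k=7 load=t7/9c comp=t6/7c wait=9 total=57
k=8 load=- comp=t7/6c wait=6 total=63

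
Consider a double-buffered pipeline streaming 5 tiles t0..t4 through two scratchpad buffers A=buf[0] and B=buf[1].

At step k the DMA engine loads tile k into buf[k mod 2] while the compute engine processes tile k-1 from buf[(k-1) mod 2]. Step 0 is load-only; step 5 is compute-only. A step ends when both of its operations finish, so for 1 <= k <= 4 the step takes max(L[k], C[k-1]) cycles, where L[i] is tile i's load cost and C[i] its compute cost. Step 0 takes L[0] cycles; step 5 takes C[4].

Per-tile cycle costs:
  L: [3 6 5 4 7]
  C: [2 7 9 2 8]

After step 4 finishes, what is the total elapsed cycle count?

end_cycle[4] = 32

  0. 3=3c; end=3; A:t0 B:-
  1. max(6,2)=6c; end=9; A:t0 B:t1
  2. max(5,7)=7c; end=16; A:t2 B:t1
  3. max(4,9)=9c; end=25; A:t2 B:t3
  4. max(7,2)=7c; end=32; A:t4 B:t3
  5. 8=8c; end=40; A:t4 B:t3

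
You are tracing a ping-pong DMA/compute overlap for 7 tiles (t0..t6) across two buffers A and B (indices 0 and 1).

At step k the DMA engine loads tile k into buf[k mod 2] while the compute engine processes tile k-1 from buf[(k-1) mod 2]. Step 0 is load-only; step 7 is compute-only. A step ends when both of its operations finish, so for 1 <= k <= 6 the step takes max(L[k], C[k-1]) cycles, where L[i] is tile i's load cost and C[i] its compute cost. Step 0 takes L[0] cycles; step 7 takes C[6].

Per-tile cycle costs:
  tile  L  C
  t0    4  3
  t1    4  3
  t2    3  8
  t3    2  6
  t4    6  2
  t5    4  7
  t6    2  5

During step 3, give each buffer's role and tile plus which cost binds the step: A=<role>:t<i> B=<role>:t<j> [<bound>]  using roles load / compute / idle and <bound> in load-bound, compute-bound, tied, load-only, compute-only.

step 0: L[0]=4 → dur=4, Σ=4 | A=load:t0 B=idle [load-only]
step 1: L[1]=4 C[0]=3 → dur=4, Σ=8 | A=compute:t0 B=load:t1 [load-bound]
step 2: L[2]=3 C[1]=3 → dur=3, Σ=11 | A=load:t2 B=compute:t1 [tied]
step 3: L[3]=2 C[2]=8 → dur=8, Σ=19 | A=compute:t2 B=load:t3 [compute-bound]
step 4: L[4]=6 C[3]=6 → dur=6, Σ=25 | A=load:t4 B=compute:t3 [tied]
step 5: L[5]=4 C[4]=2 → dur=4, Σ=29 | A=compute:t4 B=load:t5 [load-bound]
step 6: L[6]=2 C[5]=7 → dur=7, Σ=36 | A=load:t6 B=compute:t5 [compute-bound]
step 7: C[6]=5 → dur=5, Σ=41 | A=compute:t6 B=idle [compute-only]

step 3: A=compute:t2 B=load:t3 [compute-bound]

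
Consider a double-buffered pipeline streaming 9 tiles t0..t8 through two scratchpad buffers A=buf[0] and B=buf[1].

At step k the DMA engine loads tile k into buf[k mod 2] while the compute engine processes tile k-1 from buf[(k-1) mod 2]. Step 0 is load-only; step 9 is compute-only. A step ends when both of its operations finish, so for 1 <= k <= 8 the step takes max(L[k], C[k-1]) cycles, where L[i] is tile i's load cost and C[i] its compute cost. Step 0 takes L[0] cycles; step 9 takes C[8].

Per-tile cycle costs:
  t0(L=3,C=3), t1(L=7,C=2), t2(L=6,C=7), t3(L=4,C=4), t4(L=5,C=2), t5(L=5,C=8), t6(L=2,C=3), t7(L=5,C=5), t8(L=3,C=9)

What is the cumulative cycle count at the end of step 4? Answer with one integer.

end_cycle[4] = 28

step 0: L[0]=3 → dur=3, Σ=3 | A=load:t0 B=idle [load-only]
step 1: L[1]=7 C[0]=3 → dur=7, Σ=10 | A=compute:t0 B=load:t1 [load-bound]
step 2: L[2]=6 C[1]=2 → dur=6, Σ=16 | A=load:t2 B=compute:t1 [load-bound]
step 3: L[3]=4 C[2]=7 → dur=7, Σ=23 | A=compute:t2 B=load:t3 [compute-bound]
step 4: L[4]=5 C[3]=4 → dur=5, Σ=28 | A=load:t4 B=compute:t3 [load-bound]
step 5: L[5]=5 C[4]=2 → dur=5, Σ=33 | A=compute:t4 B=load:t5 [load-bound]
step 6: L[6]=2 C[5]=8 → dur=8, Σ=41 | A=load:t6 B=compute:t5 [compute-bound]
step 7: L[7]=5 C[6]=3 → dur=5, Σ=46 | A=compute:t6 B=load:t7 [load-bound]
step 8: L[8]=3 C[7]=5 → dur=5, Σ=51 | A=load:t8 B=compute:t7 [compute-bound]
step 9: C[8]=9 → dur=9, Σ=60 | A=compute:t8 B=idle [compute-only]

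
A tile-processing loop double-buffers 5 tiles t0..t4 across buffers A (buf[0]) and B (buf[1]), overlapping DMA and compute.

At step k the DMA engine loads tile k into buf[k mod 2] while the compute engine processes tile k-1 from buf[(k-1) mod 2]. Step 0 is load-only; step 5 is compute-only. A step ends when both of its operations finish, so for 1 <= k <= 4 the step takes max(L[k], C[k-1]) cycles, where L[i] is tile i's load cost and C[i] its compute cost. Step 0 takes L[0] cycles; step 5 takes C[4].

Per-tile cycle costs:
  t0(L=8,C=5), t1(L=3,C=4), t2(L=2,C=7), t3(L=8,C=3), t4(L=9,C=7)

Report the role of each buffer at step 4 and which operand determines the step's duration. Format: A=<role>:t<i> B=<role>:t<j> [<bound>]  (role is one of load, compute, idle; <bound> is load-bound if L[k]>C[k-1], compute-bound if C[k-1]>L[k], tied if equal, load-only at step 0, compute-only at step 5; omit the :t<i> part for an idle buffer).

step 0: L[0]=8 → dur=8, Σ=8 | A=load:t0 B=idle [load-only]
step 1: L[1]=3 C[0]=5 → dur=5, Σ=13 | A=compute:t0 B=load:t1 [compute-bound]
step 2: L[2]=2 C[1]=4 → dur=4, Σ=17 | A=load:t2 B=compute:t1 [compute-bound]
step 3: L[3]=8 C[2]=7 → dur=8, Σ=25 | A=compute:t2 B=load:t3 [load-bound]
step 4: L[4]=9 C[3]=3 → dur=9, Σ=34 | A=load:t4 B=compute:t3 [load-bound]
step 5: C[4]=7 → dur=7, Σ=41 | A=compute:t4 B=idle [compute-only]

step 4: A=load:t4 B=compute:t3 [load-bound]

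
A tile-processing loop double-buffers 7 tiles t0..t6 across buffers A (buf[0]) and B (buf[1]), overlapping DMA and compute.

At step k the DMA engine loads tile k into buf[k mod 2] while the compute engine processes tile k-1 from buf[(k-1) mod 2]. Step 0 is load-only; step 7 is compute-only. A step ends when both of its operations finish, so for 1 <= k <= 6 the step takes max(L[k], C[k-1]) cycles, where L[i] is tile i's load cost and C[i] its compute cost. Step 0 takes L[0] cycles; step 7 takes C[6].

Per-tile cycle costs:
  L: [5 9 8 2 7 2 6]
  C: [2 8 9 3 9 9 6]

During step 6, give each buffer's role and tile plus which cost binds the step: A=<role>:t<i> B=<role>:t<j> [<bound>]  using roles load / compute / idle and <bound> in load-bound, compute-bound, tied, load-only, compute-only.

k=0 load=t0/5c comp=- wait=5 total=5
k=1 load=t1/9c comp=t0/2c wait=9 total=14
k=2 load=t2/8c comp=t1/8c wait=8 total=22
k=3 load=t3/2c comp=t2/9c wait=9 total=31
k=4 load=t4/7c comp=t3/3c wait=7 total=38
k=5 load=t5/2c comp=t4/9c wait=9 total=47
k=6 load=t6/6c comp=t5/9c wait=9 total=56
k=7 load=- comp=t6/6c wait=6 total=62

step 6: A=load:t6 B=compute:t5 [compute-bound]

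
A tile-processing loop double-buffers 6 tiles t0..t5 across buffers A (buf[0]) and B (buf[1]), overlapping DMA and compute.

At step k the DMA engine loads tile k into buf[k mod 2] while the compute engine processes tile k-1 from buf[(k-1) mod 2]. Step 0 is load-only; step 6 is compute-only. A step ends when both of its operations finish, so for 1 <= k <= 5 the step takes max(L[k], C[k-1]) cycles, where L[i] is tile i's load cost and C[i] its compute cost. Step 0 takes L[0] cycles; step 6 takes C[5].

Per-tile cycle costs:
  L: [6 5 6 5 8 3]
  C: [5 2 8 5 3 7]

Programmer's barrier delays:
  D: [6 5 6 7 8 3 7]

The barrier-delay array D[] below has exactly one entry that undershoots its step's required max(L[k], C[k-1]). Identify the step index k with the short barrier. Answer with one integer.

[0] required=L[0]=6=6 vs D=6 ok
[1] required=max(L[1]=5,C[0]=5)=5 vs D=5 ok
[2] required=max(L[2]=6,C[1]=2)=6 vs D=6 ok
[3] required=max(L[3]=5,C[2]=8)=8 vs D=7 SHORT
[4] required=max(L[4]=8,C[3]=5)=8 vs D=8 ok
[5] required=max(L[5]=3,C[4]=3)=3 vs D=3 ok
[6] required=C[5]=7=7 vs D=7 ok

hazard at step 3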